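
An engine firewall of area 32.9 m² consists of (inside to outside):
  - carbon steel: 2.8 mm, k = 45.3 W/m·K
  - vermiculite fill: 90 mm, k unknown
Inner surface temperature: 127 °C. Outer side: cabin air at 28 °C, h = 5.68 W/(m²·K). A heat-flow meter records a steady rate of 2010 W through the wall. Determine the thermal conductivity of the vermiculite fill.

k ≈ 0.0623 W/(m·K)

Using the resistance-network approach (series):
R_carbon steel = L/(kA) = 0.0028/(45.3×32.9) = 1.879×10^-6 K/W
R_outer film = 1/(h_o·A) = 1/(5.68×32.9) = 0.005351 K/W
Sum of known resistances R_other = 0.005353 K/W
Total R = ΔT/Q = 99/2010 = 0.04925 K/W
R_vermiculite fill = R_total − R_other = 0.0439 K/W
k = L/(R·A) = 0.09/(0.0439×32.9)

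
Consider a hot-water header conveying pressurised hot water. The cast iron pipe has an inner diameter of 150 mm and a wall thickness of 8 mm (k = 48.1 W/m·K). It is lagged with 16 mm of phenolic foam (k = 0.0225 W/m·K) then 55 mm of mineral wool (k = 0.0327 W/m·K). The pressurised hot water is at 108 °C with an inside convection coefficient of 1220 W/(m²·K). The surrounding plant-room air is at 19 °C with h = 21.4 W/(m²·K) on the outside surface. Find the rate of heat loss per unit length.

Treating each annulus and film as a series resistance:
R_inner film = 1/(h_i·2πr₁L) = 1/(1220×2π×0.075×1) = 0.001739 K/W
R_cast iron pipe wall = ln(83/75)/(2π×48.1×1) = 3.354×10^-4 K/W
R_phenolic foam = ln(99/83)/(2π×0.0225×1) = 1.247 K/W
R_mineral wool = ln(154/99)/(2π×0.0327×1) = 2.15 K/W
R_outer film = 1/(h_o·2πr_oL) = 1/(21.4×2π×0.154×1) = 0.04829 K/W
R_total = 3.448 K/W
Q = ΔT/R_total = 89/3.448

q′ ≈ 25.8 W/m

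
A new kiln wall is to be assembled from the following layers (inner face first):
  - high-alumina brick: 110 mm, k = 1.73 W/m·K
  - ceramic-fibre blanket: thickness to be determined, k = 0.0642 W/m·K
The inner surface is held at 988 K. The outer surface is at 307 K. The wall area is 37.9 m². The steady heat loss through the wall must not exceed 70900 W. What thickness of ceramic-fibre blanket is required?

L ≈ 19.3 mm

Treating each layer as a thermal resistance in series:
R_high-alumina brick = L/(kA) = 0.11/(1.73×37.9) = 0.001678 K/W
Sum of the known resistances R_other = 0.001678 K/W
Required total resistance R_tot = ΔT/Q_allow = 681/70900 = 0.009605 K/W
R_ceramic-fibre blanket = R_tot − R_other = 0.007927 K/W
L = R·k·A = 0.007927×0.0642×37.9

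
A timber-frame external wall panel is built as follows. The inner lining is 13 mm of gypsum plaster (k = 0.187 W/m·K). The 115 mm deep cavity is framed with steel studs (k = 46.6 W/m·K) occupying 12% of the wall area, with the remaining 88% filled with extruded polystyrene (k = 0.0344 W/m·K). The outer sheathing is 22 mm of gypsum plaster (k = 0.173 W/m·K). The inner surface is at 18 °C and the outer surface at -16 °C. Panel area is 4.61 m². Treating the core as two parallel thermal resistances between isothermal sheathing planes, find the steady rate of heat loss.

Sheathing layers in series; stud and cavity paths in parallel between them.
R_inner = 0.013/(0.187×4.61) = 0.01508 K/W
R_stud  = 0.115/(46.6×0.12×4.61) = 0.004461 K/W
R_cav   = 0.115/(0.0344×0.88×4.61) = 0.8241 K/W
1/R_core = 1/R_stud + 1/R_cav → R_core = 0.004437 K/W
R_outer = 0.022/(0.173×4.61) = 0.02759 K/W
R_total = 0.0471 K/W
Q = ΔT/R_total = 34/0.0471

Q ≈ 722 W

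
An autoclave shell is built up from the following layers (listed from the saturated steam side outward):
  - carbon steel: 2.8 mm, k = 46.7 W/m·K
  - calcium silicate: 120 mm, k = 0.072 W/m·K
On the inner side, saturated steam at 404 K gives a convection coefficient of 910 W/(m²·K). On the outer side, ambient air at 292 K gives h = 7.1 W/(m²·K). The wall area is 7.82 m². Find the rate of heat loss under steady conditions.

Model the wall as resistances in series:
R_inner film = 1/(h_i·A) = 1/(910×7.82) = 1.405×10^-4 K/W
R_carbon steel = L/(kA) = 0.0028/(46.7×7.82) = 7.667×10^-6 K/W
R_calcium silicate = L/(kA) = 0.12/(0.072×7.82) = 0.2131 K/W
R_outer film = 1/(h_o·A) = 1/(7.1×7.82) = 0.01801 K/W
R_total = 0.2313 K/W
Q = ΔT / R_total = 112 / 0.2313

Q ≈ 484 W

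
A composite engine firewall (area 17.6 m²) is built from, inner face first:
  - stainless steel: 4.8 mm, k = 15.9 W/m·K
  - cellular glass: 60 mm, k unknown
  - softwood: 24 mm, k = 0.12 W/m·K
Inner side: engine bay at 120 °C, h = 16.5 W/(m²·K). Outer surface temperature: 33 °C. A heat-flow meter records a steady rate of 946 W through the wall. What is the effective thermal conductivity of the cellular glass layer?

k ≈ 0.0442 W/(m·K)

Series thermal resistances:
R_inner film = 1/(h_i·A) = 1/(16.5×17.6) = 0.003444 K/W
R_stainless steel = L/(kA) = 0.0048/(15.9×17.6) = 1.715×10^-5 K/W
R_softwood = L/(kA) = 0.024/(0.12×17.6) = 0.01136 K/W
Sum of known resistances R_other = 0.01482 K/W
Total R = ΔT/Q = 87/946 = 0.09197 K/W
R_cellular glass = R_total − R_other = 0.07714 K/W
k = L/(R·A) = 0.06/(0.07714×17.6)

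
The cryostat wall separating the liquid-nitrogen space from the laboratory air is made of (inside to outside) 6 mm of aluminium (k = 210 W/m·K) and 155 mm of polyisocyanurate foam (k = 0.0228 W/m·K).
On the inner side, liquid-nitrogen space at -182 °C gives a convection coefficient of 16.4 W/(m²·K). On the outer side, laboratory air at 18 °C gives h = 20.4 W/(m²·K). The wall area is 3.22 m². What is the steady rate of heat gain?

Series thermal resistances:
R_inner film = 1/(h_i·A) = 1/(16.4×3.22) = 0.01894 K/W
R_aluminium = L/(kA) = 0.006/(210×3.22) = 8.873×10^-6 K/W
R_polyisocyanurate foam = L/(kA) = 0.155/(0.0228×3.22) = 2.111 K/W
R_outer film = 1/(h_o·A) = 1/(20.4×3.22) = 0.01522 K/W
R_total = 2.145 K/W
Q = ΔT / R_total = 200 / 2.145

Q ≈ 93.2 W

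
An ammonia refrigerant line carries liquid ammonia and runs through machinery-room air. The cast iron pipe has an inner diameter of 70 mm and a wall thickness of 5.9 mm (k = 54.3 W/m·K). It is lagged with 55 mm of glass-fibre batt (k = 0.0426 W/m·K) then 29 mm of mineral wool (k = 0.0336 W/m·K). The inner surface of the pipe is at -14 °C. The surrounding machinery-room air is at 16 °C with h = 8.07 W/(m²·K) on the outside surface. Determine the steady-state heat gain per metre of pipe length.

Per-layer cylindrical resistances, series-summed:
R_cast iron pipe wall = ln(40.9/35)/(2π×54.3×1) = 4.566×10^-4 K/W
R_glass-fibre batt = ln(95.9/40.9)/(2π×0.0426×1) = 3.184 K/W
R_mineral wool = ln(124.9/95.9)/(2π×0.0336×1) = 1.251 K/W
R_outer film = 1/(h_o·2πr_oL) = 1/(8.07×2π×0.1249×1) = 0.1579 K/W
R_total = 4.594 K/W
Q = ΔT/R_total = 30/4.594

q′ ≈ 6.53 W/m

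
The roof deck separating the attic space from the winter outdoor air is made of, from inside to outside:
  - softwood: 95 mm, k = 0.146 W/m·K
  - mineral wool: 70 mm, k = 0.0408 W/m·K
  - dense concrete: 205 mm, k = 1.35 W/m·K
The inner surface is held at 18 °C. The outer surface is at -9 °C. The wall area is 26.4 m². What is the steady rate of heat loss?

Model the wall as resistances in series:
R_softwood = L/(kA) = 0.095/(0.146×26.4) = 0.02465 K/W
R_mineral wool = L/(kA) = 0.07/(0.0408×26.4) = 0.06499 K/W
R_dense concrete = L/(kA) = 0.205/(1.35×26.4) = 0.005752 K/W
R_total = 0.09539 K/W
Q = ΔT / R_total = 27 / 0.09539

Q ≈ 283 W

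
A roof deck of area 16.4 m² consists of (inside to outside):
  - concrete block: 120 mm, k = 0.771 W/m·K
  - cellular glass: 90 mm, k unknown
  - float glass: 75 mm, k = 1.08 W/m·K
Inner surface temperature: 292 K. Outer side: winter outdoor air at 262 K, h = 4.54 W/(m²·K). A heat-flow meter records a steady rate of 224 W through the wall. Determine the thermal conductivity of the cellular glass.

Model the wall as resistances in series:
R_concrete block = L/(kA) = 0.12/(0.771×16.4) = 0.00949 K/W
R_float glass = L/(kA) = 0.075/(1.08×16.4) = 0.004234 K/W
R_outer film = 1/(h_o·A) = 1/(4.54×16.4) = 0.01343 K/W
Sum of known resistances R_other = 0.02716 K/W
Total R = ΔT/Q = 30/224 = 0.1339 K/W
R_cellular glass = R_total − R_other = 0.1068 K/W
k = L/(R·A) = 0.09/(0.1068×16.4)

k ≈ 0.0514 W/(m·K)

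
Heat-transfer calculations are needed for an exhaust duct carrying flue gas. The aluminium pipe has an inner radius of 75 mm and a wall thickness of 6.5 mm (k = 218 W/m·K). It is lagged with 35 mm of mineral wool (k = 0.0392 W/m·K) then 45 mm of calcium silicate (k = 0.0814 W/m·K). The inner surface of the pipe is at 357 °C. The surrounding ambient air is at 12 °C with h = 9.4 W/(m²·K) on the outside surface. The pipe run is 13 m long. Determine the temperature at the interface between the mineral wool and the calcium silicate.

T ≈ 129 °C

Radial resistances (cylindrical: R_cond = ln(r_o/r_i)/(2πkL), R_conv = 1/(h·2πrL)):
R_aluminium pipe wall = ln(81.5/75)/(2π×218×13) = 4.668×10^-6 K/W
R_mineral wool = ln(116.5/81.5)/(2π×0.0392×13) = 0.1116 K/W
R_calcium silicate = ln(161.5/116.5)/(2π×0.0814×13) = 0.04912 K/W
R_outer film = 1/(h_o·2πr_oL) = 1/(9.4×2π×0.1615×13) = 0.008064 K/W
R_total = 0.1688 K/W
Q = ΔT/R_total = 345/0.1688
Q = 2040 W
T_interface = T_inner − Q·ΣR(inner→interface) = 357 − 2040×0.1116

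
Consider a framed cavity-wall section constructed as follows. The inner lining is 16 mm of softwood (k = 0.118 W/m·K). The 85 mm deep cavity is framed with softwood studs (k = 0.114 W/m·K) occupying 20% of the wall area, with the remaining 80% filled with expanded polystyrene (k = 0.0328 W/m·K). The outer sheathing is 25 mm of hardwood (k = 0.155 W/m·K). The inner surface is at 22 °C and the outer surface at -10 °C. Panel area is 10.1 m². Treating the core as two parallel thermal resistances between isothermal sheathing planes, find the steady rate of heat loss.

Sheathing layers in series; stud and cavity paths in parallel between them.
R_inner = 0.016/(0.118×10.1) = 0.01343 K/W
R_stud  = 0.085/(0.114×0.2×10.1) = 0.3691 K/W
R_cav   = 0.085/(0.0328×0.8×10.1) = 0.3207 K/W
1/R_core = 1/R_stud + 1/R_cav → R_core = 0.1716 K/W
R_outer = 0.025/(0.155×10.1) = 0.01597 K/W
R_total = 0.201 K/W
Q = ΔT/R_total = 32/0.201

Q ≈ 159 W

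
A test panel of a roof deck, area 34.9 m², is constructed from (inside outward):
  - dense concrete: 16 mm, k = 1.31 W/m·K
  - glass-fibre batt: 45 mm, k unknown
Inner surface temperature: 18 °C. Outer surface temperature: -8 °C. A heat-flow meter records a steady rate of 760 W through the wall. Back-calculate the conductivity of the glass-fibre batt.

k ≈ 0.0381 W/(m·K)

Series thermal resistances:
R_dense concrete = L/(kA) = 0.016/(1.31×34.9) = 3.5×10^-4 K/W
Sum of known resistances R_other = 3.5×10^-4 K/W
Total R = ΔT/Q = 26/760 = 0.03421 K/W
R_glass-fibre batt = R_total − R_other = 0.03386 K/W
k = L/(R·A) = 0.045/(0.03386×34.9)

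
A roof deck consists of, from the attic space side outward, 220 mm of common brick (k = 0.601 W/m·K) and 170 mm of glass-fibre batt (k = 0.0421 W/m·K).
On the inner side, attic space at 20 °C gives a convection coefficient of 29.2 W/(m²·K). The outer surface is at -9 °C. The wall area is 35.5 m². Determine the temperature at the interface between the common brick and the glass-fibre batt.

Treating each layer as a thermal resistance in series:
R_inner film = 1/(h_i·A) = 1/(29.2×35.5) = 9.647×10^-4 K/W
R_common brick = L/(kA) = 0.22/(0.601×35.5) = 0.01031 K/W
R_glass-fibre batt = L/(kA) = 0.17/(0.0421×35.5) = 0.1137 K/W
R_total = 0.125 K/W;  Q = ΔT/R_total = 29/0.125 = 232 W
T_interface = T_inner − Q·ΣR(inner→interface) = 20 − 232×0.01128

T ≈ 17.4 °C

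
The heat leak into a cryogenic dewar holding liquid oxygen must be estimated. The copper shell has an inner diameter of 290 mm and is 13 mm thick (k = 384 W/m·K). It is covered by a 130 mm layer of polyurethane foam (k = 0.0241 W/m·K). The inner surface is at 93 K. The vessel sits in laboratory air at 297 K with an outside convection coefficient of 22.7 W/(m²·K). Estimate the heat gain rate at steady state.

Q ≈ 21.5 W

For a spherical shell R = (1/r₁ − 1/r₂)/(4πk); film R = 1/(h·4πr²). In series:
R_copper shell = (1/0.145 − 1/0.158)/(4π×384) = 1.176×10^-4 K/W
R_polyurethane foam = (1/0.158 − 1/0.288)/(4π×0.0241) = 9.433 K/W
R_outer film = 1/(h·4πr_o²) = 1/(22.7×4π×0.288²) = 0.04226 K/W
R_total = 9.476 K/W
Q = ΔT/R_total = 204/9.476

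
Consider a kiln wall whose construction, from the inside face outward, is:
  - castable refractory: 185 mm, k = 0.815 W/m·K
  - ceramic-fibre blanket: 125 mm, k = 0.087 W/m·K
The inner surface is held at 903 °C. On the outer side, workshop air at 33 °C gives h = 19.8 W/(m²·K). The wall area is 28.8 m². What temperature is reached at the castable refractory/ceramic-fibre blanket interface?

Model the wall as resistances in series:
R_castable refractory = L/(kA) = 0.185/(0.815×28.8) = 0.007882 K/W
R_ceramic-fibre blanket = L/(kA) = 0.125/(0.087×28.8) = 0.04989 K/W
R_outer film = 1/(h_o·A) = 1/(19.8×28.8) = 0.001754 K/W
R_total = 0.05952 K/W;  Q = ΔT/R_total = 870/0.05952 = 14620 W
T_interface = T_inner − Q·ΣR(inner→interface) = 903 − 14600×0.007882

T ≈ 788 °C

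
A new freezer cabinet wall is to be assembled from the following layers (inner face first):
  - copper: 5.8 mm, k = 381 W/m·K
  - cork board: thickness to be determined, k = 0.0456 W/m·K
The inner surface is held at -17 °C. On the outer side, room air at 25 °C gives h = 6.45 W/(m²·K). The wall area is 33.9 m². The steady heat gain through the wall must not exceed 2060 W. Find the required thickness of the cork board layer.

L ≈ 24.4 mm

Series thermal resistances:
R_copper = L/(kA) = 0.0058/(381×33.9) = 4.491×10^-7 K/W
R_outer film = 1/(h_o·A) = 1/(6.45×33.9) = 0.004573 K/W
Sum of the known resistances R_other = 0.004574 K/W
Required total resistance R_tot = ΔT/Q_allow = 42/2060 = 0.02039 K/W
R_cork board = R_tot − R_other = 0.01581 K/W
L = R·k·A = 0.01581×0.0456×33.9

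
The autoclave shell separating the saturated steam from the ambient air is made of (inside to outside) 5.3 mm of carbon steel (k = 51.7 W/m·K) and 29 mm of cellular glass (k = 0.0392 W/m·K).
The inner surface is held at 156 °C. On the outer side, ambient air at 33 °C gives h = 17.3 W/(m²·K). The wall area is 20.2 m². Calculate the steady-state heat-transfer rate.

Q ≈ 3110 W

Treating each layer as a thermal resistance in series:
R_carbon steel = L/(kA) = 0.0053/(51.7×20.2) = 5.075×10^-6 K/W
R_cellular glass = L/(kA) = 0.029/(0.0392×20.2) = 0.03662 K/W
R_outer film = 1/(h_o·A) = 1/(17.3×20.2) = 0.002862 K/W
R_total = 0.03949 K/W
Q = ΔT / R_total = 123 / 0.03949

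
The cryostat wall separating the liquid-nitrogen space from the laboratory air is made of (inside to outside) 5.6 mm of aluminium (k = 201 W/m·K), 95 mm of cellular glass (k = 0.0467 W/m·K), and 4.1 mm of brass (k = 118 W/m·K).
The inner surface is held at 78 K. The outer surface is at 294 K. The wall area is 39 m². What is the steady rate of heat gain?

Treating each layer as a thermal resistance in series:
R_aluminium = L/(kA) = 0.0056/(201×39) = 7.144×10^-7 K/W
R_cellular glass = L/(kA) = 0.095/(0.0467×39) = 0.05216 K/W
R_brass = L/(kA) = 0.0041/(118×39) = 8.909×10^-7 K/W
R_total = 0.05216 K/W
Q = ΔT / R_total = 216 / 0.05216

Q ≈ 4140 W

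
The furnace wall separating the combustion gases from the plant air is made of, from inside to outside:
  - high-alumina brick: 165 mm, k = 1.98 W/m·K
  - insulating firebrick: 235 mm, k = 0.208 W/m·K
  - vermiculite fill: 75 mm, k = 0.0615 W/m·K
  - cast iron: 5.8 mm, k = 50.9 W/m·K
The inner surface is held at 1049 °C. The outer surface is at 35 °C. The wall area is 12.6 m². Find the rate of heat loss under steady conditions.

Q ≈ 5250 W

Thermal resistances in series:
R_high-alumina brick = L/(kA) = 0.165/(1.98×12.6) = 0.006614 K/W
R_insulating firebrick = L/(kA) = 0.235/(0.208×12.6) = 0.08967 K/W
R_vermiculite fill = L/(kA) = 0.075/(0.0615×12.6) = 0.09679 K/W
R_cast iron = L/(kA) = 0.0058/(50.9×12.6) = 9.044×10^-6 K/W
R_total = 0.1931 K/W
Q = ΔT / R_total = 1014 / 0.1931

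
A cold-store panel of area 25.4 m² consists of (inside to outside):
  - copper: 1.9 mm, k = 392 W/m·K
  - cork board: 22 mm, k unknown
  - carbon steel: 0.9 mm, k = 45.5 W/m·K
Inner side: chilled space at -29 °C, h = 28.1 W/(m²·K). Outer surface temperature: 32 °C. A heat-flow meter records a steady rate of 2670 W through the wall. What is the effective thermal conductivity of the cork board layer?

k ≈ 0.0404 W/(m·K)

Series thermal resistances:
R_inner film = 1/(h_i·A) = 1/(28.1×25.4) = 0.001401 K/W
R_copper = L/(kA) = 0.0019/(392×25.4) = 1.908×10^-7 K/W
R_carbon steel = L/(kA) = 0.0009/(45.5×25.4) = 7.787×10^-7 K/W
Sum of known resistances R_other = 0.001402 K/W
Total R = ΔT/Q = 61/2670 = 0.02285 K/W
R_cork board = R_total − R_other = 0.02144 K/W
k = L/(R·A) = 0.022/(0.02144×25.4)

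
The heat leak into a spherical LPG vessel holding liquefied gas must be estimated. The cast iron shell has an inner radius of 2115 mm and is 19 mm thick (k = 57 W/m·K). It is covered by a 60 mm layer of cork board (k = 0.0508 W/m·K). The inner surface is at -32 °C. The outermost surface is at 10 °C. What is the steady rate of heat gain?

For a spherical shell R = (1/r₁ − 1/r₂)/(4πk); film R = 1/(h·4πr²). In series:
R_cast iron shell = (1/2.115 − 1/2.134)/(4π×57) = 5.877×10^-6 K/W
R_cork board = (1/2.134 − 1/2.194)/(4π×0.0508) = 0.02007 K/W
R_total = 0.02008 K/W
Q = ΔT/R_total = 42/0.02008

Q ≈ 2090 W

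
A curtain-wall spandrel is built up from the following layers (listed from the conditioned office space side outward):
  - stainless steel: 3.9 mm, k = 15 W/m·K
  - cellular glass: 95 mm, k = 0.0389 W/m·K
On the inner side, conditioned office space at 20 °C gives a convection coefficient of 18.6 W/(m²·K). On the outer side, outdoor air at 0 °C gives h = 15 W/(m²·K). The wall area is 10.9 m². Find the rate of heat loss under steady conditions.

Q ≈ 85.1 W

Model the wall as resistances in series:
R_inner film = 1/(h_i·A) = 1/(18.6×10.9) = 0.004932 K/W
R_stainless steel = L/(kA) = 0.0039/(15×10.9) = 2.385×10^-5 K/W
R_cellular glass = L/(kA) = 0.095/(0.0389×10.9) = 0.2241 K/W
R_outer film = 1/(h_o·A) = 1/(15×10.9) = 0.006116 K/W
R_total = 0.2351 K/W
Q = ΔT / R_total = 20 / 0.2351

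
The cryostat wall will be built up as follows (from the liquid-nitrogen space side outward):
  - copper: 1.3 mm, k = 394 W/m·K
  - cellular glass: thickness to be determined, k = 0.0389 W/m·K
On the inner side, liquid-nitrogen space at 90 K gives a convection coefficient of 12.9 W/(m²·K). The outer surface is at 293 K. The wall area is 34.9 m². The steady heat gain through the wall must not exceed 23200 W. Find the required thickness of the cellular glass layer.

L ≈ 8.86 mm

Series thermal resistances:
R_inner film = 1/(h_i·A) = 1/(12.9×34.9) = 0.002221 K/W
R_copper = L/(kA) = 0.0013/(394×34.9) = 9.454×10^-8 K/W
Sum of the known resistances R_other = 0.002221 K/W
Required total resistance R_tot = ΔT/Q_allow = 203/23200 = 0.00875 K/W
R_cellular glass = R_tot − R_other = 0.006529 K/W
L = R·k·A = 0.006529×0.0389×34.9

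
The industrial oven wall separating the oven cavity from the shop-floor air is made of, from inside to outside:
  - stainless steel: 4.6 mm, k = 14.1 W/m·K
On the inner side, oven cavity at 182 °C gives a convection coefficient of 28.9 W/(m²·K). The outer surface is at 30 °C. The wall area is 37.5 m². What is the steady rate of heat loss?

Q ≈ 163000 W

Using the resistance-network approach (series):
R_inner film = 1/(h_i·A) = 1/(28.9×37.5) = 9.227×10^-4 K/W
R_stainless steel = L/(kA) = 0.0046/(14.1×37.5) = 8.7×10^-6 K/W
R_total = 9.314×10^-4 K/W
Q = ΔT / R_total = 152 / 9.314×10^-4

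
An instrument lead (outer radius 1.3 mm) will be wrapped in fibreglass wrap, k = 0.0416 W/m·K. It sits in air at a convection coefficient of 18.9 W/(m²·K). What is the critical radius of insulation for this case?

r_cr ≈ 2.2 mm

For a cylinder r_cr = k/h = 0.0416/18.9
r_cr = 2.2 mm; since the bare radius (1.3 mm) is below r_cr, adding a thin layer of insulation will *increase* heat loss.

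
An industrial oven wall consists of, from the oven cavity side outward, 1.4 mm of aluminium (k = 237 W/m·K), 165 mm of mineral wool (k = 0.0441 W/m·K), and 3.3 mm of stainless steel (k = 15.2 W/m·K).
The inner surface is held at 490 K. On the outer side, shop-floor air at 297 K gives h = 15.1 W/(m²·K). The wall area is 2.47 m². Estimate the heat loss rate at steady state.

Q ≈ 125 W

Treating each layer as a thermal resistance in series:
R_aluminium = L/(kA) = 0.0014/(237×2.47) = 2.392×10^-6 K/W
R_mineral wool = L/(kA) = 0.165/(0.0441×2.47) = 1.515 K/W
R_stainless steel = L/(kA) = 0.0033/(15.2×2.47) = 8.79×10^-5 K/W
R_outer film = 1/(h_o·A) = 1/(15.1×2.47) = 0.02681 K/W
R_total = 1.542 K/W
Q = ΔT / R_total = 193 / 1.542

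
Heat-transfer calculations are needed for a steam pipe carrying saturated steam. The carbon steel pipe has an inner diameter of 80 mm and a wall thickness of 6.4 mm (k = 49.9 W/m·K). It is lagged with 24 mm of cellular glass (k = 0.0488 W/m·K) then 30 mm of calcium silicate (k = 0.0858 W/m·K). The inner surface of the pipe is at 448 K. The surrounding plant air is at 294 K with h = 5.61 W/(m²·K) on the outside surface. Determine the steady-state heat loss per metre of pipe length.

q′ ≈ 66.9 W/m

Treating each annulus and film as a series resistance:
R_carbon steel pipe wall = ln(46.4/40)/(2π×49.9×1) = 4.734×10^-4 K/W
R_cellular glass = ln(70.4/46.4)/(2π×0.0488×1) = 1.36 K/W
R_calcium silicate = ln(100.4/70.4)/(2π×0.0858×1) = 0.6585 K/W
R_outer film = 1/(h_o·2πr_oL) = 1/(5.61×2π×0.1004×1) = 0.2826 K/W
R_total = 2.301 K/W
Q = ΔT/R_total = 154/2.301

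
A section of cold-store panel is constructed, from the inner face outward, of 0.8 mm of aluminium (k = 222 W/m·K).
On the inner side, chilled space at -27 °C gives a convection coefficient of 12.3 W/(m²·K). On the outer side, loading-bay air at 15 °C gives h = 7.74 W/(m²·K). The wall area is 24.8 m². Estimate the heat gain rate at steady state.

Treating each layer as a thermal resistance in series:
R_inner film = 1/(h_i·A) = 1/(12.3×24.8) = 0.003278 K/W
R_aluminium = L/(kA) = 0.0008/(222×24.8) = 1.453×10^-7 K/W
R_outer film = 1/(h_o·A) = 1/(7.74×24.8) = 0.00521 K/W
R_total = 0.008488 K/W
Q = ΔT / R_total = 42 / 0.008488

Q ≈ 4950 W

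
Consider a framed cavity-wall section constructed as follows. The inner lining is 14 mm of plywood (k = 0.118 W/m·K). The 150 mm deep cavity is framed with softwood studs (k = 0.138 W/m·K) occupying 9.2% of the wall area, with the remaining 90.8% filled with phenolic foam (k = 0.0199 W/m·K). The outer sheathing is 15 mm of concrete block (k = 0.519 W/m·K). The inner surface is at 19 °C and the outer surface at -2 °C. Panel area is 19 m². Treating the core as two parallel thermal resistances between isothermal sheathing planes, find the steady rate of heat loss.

Sheathing layers in series; stud and cavity paths in parallel between them.
R_inner = 0.014/(0.118×19) = 0.006244 K/W
R_stud  = 0.15/(0.138×0.092×19) = 0.6218 K/W
R_cav   = 0.15/(0.0199×0.908×19) = 0.4369 K/W
1/R_core = 1/R_stud + 1/R_cav → R_core = 0.2566 K/W
R_outer = 0.015/(0.519×19) = 0.001521 K/W
R_total = 0.2644 K/W
Q = ΔT/R_total = 21/0.2644

Q ≈ 79.4 W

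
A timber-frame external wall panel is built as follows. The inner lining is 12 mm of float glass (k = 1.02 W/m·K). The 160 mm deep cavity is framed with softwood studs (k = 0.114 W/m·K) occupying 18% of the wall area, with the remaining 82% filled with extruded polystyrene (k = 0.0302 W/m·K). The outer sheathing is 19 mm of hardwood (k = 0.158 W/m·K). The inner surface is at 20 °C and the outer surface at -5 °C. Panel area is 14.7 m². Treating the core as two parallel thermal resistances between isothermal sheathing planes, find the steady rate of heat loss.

Q ≈ 100 W

Sheathing layers in series; stud and cavity paths in parallel between them.
R_inner = 0.012/(1.02×14.7) = 8.003×10^-4 K/W
R_stud  = 0.16/(0.114×0.18×14.7) = 0.5304 K/W
R_cav   = 0.16/(0.0302×0.82×14.7) = 0.4395 K/W
1/R_core = 1/R_stud + 1/R_cav → R_core = 0.2404 K/W
R_outer = 0.019/(0.158×14.7) = 0.00818 K/W
R_total = 0.2493 K/W
Q = ΔT/R_total = 25/0.2493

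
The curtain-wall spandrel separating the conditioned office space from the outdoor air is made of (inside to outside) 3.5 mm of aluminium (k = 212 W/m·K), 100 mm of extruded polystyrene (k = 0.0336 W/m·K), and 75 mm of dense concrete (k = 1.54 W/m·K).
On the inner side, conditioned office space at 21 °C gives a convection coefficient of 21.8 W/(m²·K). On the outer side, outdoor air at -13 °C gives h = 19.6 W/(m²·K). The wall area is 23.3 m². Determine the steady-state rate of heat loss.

Using the resistance-network approach (series):
R_inner film = 1/(h_i·A) = 1/(21.8×23.3) = 0.001969 K/W
R_aluminium = L/(kA) = 0.0035/(212×23.3) = 7.086×10^-7 K/W
R_extruded polystyrene = L/(kA) = 0.1/(0.0336×23.3) = 0.1277 K/W
R_dense concrete = L/(kA) = 0.075/(1.54×23.3) = 0.00209 K/W
R_outer film = 1/(h_o·A) = 1/(19.6×23.3) = 0.00219 K/W
R_total = 0.134 K/W
Q = ΔT / R_total = 34 / 0.134

Q ≈ 254 W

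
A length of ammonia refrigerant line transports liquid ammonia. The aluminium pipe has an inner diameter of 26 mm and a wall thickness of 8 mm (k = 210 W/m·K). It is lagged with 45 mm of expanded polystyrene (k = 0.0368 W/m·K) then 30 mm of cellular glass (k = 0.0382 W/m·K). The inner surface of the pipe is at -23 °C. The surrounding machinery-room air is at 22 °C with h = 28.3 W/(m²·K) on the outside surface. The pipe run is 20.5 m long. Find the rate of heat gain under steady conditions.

Radial resistances (cylindrical: R_cond = ln(r_o/r_i)/(2πkL), R_conv = 1/(h·2πrL)):
R_aluminium pipe wall = ln(21/13)/(2π×210×20.5) = 1.773×10^-5 K/W
R_expanded polystyrene = ln(66/21)/(2π×0.0368×20.5) = 0.2416 K/W
R_cellular glass = ln(96/66)/(2π×0.0382×20.5) = 0.07615 K/W
R_outer film = 1/(h_o·2πr_oL) = 1/(28.3×2π×0.096×20.5) = 0.002858 K/W
R_total = 0.3206 K/W
Q = ΔT/R_total = 45/0.3206

Q ≈ 140 W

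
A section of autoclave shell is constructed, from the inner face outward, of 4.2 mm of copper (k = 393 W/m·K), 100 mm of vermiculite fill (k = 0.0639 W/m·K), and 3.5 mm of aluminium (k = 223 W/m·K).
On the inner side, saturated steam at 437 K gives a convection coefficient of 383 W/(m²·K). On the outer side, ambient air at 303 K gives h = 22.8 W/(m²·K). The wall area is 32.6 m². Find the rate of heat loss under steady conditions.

Series thermal resistances:
R_inner film = 1/(h_i·A) = 1/(383×32.6) = 8.009×10^-5 K/W
R_copper = L/(kA) = 0.0042/(393×32.6) = 3.278×10^-7 K/W
R_vermiculite fill = L/(kA) = 0.1/(0.0639×32.6) = 0.048 K/W
R_aluminium = L/(kA) = 0.0035/(223×32.6) = 4.814×10^-7 K/W
R_outer film = 1/(h_o·A) = 1/(22.8×32.6) = 0.001345 K/W
R_total = 0.04943 K/W
Q = ΔT / R_total = 134 / 0.04943

Q ≈ 2710 W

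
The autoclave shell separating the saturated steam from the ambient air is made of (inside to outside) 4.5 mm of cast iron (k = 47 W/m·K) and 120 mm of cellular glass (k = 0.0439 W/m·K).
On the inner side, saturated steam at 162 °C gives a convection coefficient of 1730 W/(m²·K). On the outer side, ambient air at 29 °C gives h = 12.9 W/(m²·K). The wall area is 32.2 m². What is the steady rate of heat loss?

Q ≈ 1520 W

Using the resistance-network approach (series):
R_inner film = 1/(h_i·A) = 1/(1730×32.2) = 1.795×10^-5 K/W
R_cast iron = L/(kA) = 0.0045/(47×32.2) = 2.973×10^-6 K/W
R_cellular glass = L/(kA) = 0.12/(0.0439×32.2) = 0.08489 K/W
R_outer film = 1/(h_o·A) = 1/(12.9×32.2) = 0.002407 K/W
R_total = 0.08732 K/W
Q = ΔT / R_total = 133 / 0.08732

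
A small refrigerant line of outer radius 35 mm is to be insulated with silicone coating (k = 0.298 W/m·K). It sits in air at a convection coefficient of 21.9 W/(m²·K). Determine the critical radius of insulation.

For a cylinder r_cr = k/h = 0.298/21.9
r_cr = 13.6 mm; since the bare radius (35 mm) is above r_cr, any added insulation will reduce heat loss.

r_cr ≈ 13.6 mm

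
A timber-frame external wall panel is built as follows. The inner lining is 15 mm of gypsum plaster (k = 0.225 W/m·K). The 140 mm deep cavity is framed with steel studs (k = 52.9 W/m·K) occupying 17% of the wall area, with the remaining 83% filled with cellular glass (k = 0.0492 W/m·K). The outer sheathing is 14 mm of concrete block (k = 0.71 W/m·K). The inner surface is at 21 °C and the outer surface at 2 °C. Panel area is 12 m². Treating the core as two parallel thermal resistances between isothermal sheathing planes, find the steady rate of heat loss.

Q ≈ 2240 W

Sheathing layers in series; stud and cavity paths in parallel between them.
R_inner = 0.015/(0.225×12) = 0.005556 K/W
R_stud  = 0.14/(52.9×0.17×12) = 0.001297 K/W
R_cav   = 0.14/(0.0492×0.83×12) = 0.2857 K/W
1/R_core = 1/R_stud + 1/R_cav → R_core = 0.001291 K/W
R_outer = 0.014/(0.71×12) = 0.001643 K/W
R_total = 0.00849 K/W
Q = ΔT/R_total = 19/0.00849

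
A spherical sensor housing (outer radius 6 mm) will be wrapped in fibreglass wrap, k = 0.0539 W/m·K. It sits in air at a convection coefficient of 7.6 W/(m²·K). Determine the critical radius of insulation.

r_cr ≈ 14.2 mm

For a sphere r_cr = 2k/h = 2×0.0539/7.6
r_cr = 14.2 mm; since the bare radius (6 mm) is below r_cr, adding a thin layer of insulation will *increase* heat loss.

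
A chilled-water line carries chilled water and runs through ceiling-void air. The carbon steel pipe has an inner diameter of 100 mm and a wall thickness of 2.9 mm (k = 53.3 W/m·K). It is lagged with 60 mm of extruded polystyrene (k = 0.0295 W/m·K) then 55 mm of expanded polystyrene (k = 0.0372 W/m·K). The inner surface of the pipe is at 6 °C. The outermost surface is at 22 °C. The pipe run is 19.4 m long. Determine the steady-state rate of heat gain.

Cylindrical conduction, so R = ln(r₂/r₁)/(2πkL) per layer, in series:
R_carbon steel pipe wall = ln(52.9/50)/(2π×53.3×19.4) = 8.678×10^-6 K/W
R_extruded polystyrene = ln(112.9/52.9)/(2π×0.0295×19.4) = 0.2108 K/W
R_expanded polystyrene = ln(167.9/112.9)/(2π×0.0372×19.4) = 0.08752 K/W
R_total = 0.2984 K/W
Q = ΔT/R_total = 16/0.2984

Q ≈ 53.6 W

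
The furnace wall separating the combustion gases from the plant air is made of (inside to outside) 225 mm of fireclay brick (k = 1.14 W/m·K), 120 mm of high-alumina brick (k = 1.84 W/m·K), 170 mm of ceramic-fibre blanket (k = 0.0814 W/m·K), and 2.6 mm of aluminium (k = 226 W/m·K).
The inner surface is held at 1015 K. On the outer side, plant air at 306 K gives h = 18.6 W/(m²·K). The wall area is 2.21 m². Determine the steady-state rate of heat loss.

Model the wall as resistances in series:
R_fireclay brick = L/(kA) = 0.225/(1.14×2.21) = 0.08931 K/W
R_high-alumina brick = L/(kA) = 0.12/(1.84×2.21) = 0.02951 K/W
R_ceramic-fibre blanket = L/(kA) = 0.17/(0.0814×2.21) = 0.945 K/W
R_aluminium = L/(kA) = 0.0026/(226×2.21) = 5.206×10^-6 K/W
R_outer film = 1/(h_o·A) = 1/(18.6×2.21) = 0.02433 K/W
R_total = 1.088 K/W
Q = ΔT / R_total = 709 / 1.088

Q ≈ 652 W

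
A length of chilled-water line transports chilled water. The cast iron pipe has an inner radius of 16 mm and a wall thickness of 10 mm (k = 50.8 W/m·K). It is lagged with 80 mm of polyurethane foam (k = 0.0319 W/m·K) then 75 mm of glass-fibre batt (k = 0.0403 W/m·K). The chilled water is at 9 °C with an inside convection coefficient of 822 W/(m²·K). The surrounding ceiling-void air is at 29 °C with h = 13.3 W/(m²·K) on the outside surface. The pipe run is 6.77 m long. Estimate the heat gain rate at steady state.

Q ≈ 14.7 W

Radial resistances (cylindrical: R_cond = ln(r_o/r_i)/(2πkL), R_conv = 1/(h·2πrL)):
R_inner film = 1/(h_i·2πr₁L) = 1/(822×2π×0.016×6.77) = 0.001787 K/W
R_cast iron pipe wall = ln(26/16)/(2π×50.8×6.77) = 2.247×10^-4 K/W
R_polyurethane foam = ln(106/26)/(2π×0.0319×6.77) = 1.036 K/W
R_glass-fibre batt = ln(181/106)/(2π×0.0403×6.77) = 0.3121 K/W
R_outer film = 1/(h_o·2πr_oL) = 1/(13.3×2π×0.181×6.77) = 0.009766 K/W
R_total = 1.36 K/W
Q = ΔT/R_total = 20/1.36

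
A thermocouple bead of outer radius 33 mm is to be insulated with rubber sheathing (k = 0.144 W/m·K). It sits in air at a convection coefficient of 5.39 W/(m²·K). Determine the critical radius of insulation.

r_cr ≈ 53.4 mm

For a sphere r_cr = 2k/h = 2×0.144/5.39
r_cr = 53.4 mm; since the bare radius (33 mm) is below r_cr, adding a thin layer of insulation will *increase* heat loss.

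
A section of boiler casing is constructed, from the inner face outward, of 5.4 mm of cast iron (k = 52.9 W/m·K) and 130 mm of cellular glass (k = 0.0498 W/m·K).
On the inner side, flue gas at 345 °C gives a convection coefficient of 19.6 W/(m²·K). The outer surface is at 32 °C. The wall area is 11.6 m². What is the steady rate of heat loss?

Q ≈ 1360 W

Treating each layer as a thermal resistance in series:
R_inner film = 1/(h_i·A) = 1/(19.6×11.6) = 0.004398 K/W
R_cast iron = L/(kA) = 0.0054/(52.9×11.6) = 8.8×10^-6 K/W
R_cellular glass = L/(kA) = 0.13/(0.0498×11.6) = 0.225 K/W
R_total = 0.2294 K/W
Q = ΔT / R_total = 313 / 0.2294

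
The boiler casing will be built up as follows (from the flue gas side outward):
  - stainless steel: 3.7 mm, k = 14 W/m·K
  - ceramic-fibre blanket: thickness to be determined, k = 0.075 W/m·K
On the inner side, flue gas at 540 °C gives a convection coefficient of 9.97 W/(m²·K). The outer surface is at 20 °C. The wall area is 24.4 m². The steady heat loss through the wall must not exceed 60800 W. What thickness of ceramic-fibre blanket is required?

L ≈ 8.11 mm

Using the resistance-network approach (series):
R_inner film = 1/(h_i·A) = 1/(9.97×24.4) = 0.004111 K/W
R_stainless steel = L/(kA) = 0.0037/(14×24.4) = 1.083×10^-5 K/W
Sum of the known resistances R_other = 0.004122 K/W
Required total resistance R_tot = ΔT/Q_allow = 520/60800 = 0.008553 K/W
R_ceramic-fibre blanket = R_tot − R_other = 0.004431 K/W
L = R·k·A = 0.004431×0.075×24.4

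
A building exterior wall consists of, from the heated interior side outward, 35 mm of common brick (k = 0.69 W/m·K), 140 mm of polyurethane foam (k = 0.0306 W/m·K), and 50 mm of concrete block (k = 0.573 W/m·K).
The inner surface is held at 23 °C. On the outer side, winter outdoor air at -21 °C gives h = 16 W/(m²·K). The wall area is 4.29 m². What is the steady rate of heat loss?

Model the wall as resistances in series:
R_common brick = L/(kA) = 0.035/(0.69×4.29) = 0.01182 K/W
R_polyurethane foam = L/(kA) = 0.14/(0.0306×4.29) = 1.066 K/W
R_concrete block = L/(kA) = 0.05/(0.573×4.29) = 0.02034 K/W
R_outer film = 1/(h_o·A) = 1/(16×4.29) = 0.01457 K/W
R_total = 1.113 K/W
Q = ΔT / R_total = 44 / 1.113

Q ≈ 39.5 W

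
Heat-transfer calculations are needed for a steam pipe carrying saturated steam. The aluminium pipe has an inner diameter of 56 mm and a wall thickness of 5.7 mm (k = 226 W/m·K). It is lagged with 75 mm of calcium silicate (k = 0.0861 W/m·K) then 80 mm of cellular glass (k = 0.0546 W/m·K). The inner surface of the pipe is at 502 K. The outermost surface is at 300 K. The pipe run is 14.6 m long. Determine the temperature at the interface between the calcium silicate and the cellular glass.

T ≈ 386 K

Treating each annulus and film as a series resistance:
R_aluminium pipe wall = ln(33.7/28)/(2π×226×14.6) = 8.938×10^-6 K/W
R_calcium silicate = ln(108.7/33.7)/(2π×0.0861×14.6) = 0.1483 K/W
R_cellular glass = ln(188.7/108.7)/(2π×0.0546×14.6) = 0.1101 K/W
R_total = 0.2584 K/W
Q = ΔT/R_total = 202/0.2584
Q = 782 W
T_interface = T_inner − Q·ΣR(inner→interface) = 502 − 782×0.1483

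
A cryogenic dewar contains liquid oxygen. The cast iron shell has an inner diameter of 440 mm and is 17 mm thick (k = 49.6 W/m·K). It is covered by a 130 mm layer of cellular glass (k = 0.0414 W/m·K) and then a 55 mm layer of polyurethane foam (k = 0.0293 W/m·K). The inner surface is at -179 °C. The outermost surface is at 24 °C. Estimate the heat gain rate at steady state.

Q ≈ 52.9 W

For a spherical shell R = (1/r₁ − 1/r₂)/(4πk); film R = 1/(h·4πr²). In series:
R_cast iron shell = (1/0.22 − 1/0.237)/(4π×49.6) = 5.231×10^-4 K/W
R_cellular glass = (1/0.237 − 1/0.367)/(4π×0.0414) = 2.873 K/W
R_polyurethane foam = (1/0.367 − 1/0.422)/(4π×0.0293) = 0.9645 K/W
R_total = 3.838 K/W
Q = ΔT/R_total = 203/3.838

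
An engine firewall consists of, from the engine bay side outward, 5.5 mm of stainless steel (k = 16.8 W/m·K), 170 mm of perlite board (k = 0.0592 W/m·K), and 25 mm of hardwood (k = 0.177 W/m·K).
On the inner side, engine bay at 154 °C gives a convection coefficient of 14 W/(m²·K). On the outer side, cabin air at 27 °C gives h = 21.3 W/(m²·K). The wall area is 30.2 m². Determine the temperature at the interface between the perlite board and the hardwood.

T ≈ 34.6 °C

Model the wall as resistances in series:
R_inner film = 1/(h_i·A) = 1/(14×30.2) = 0.002365 K/W
R_stainless steel = L/(kA) = 0.0055/(16.8×30.2) = 1.084×10^-5 K/W
R_perlite board = L/(kA) = 0.17/(0.0592×30.2) = 0.09509 K/W
R_hardwood = L/(kA) = 0.025/(0.177×30.2) = 0.004677 K/W
R_outer film = 1/(h_o·A) = 1/(21.3×30.2) = 0.001555 K/W
R_total = 0.1037 K/W;  Q = ΔT/R_total = 127/0.1037 = 1225 W
T_interface = T_inner − Q·ΣR(inner→interface) = 154 − 1220×0.09746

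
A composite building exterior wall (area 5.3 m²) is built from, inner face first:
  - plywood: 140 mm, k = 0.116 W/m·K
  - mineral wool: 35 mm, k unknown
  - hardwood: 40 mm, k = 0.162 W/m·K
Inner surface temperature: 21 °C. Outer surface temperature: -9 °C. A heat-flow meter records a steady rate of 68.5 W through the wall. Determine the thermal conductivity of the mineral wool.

k ≈ 0.0404 W/(m·K)

Thermal resistances in series:
R_plywood = L/(kA) = 0.14/(0.116×5.3) = 0.2277 K/W
R_hardwood = L/(kA) = 0.04/(0.162×5.3) = 0.04659 K/W
Sum of known resistances R_other = 0.2743 K/W
Total R = ΔT/Q = 30/68.5 = 0.438 K/W
R_mineral wool = R_total − R_other = 0.1637 K/W
k = L/(R·A) = 0.035/(0.1637×5.3)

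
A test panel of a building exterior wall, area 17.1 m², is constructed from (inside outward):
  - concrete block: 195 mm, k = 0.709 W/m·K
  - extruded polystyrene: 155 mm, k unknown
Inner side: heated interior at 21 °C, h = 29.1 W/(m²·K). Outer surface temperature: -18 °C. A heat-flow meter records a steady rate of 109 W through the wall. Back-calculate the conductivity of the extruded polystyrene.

k ≈ 0.0267 W/(m·K)

Series thermal resistances:
R_inner film = 1/(h_i·A) = 1/(29.1×17.1) = 0.00201 K/W
R_concrete block = L/(kA) = 0.195/(0.709×17.1) = 0.01608 K/W
Sum of known resistances R_other = 0.01809 K/W
Total R = ΔT/Q = 39/109 = 0.3578 K/W
R_extruded polystyrene = R_total − R_other = 0.3397 K/W
k = L/(R·A) = 0.155/(0.3397×17.1)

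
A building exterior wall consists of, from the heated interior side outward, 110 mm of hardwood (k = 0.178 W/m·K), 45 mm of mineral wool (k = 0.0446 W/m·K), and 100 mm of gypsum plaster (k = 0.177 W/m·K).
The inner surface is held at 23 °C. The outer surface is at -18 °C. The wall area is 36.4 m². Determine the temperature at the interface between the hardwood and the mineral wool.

Series thermal resistances:
R_hardwood = L/(kA) = 0.11/(0.178×36.4) = 0.01698 K/W
R_mineral wool = L/(kA) = 0.045/(0.0446×36.4) = 0.02772 K/W
R_gypsum plaster = L/(kA) = 0.1/(0.177×36.4) = 0.01552 K/W
R_total = 0.06022 K/W;  Q = ΔT/R_total = 41/0.06022 = 680.9 W
T_interface = T_inner − Q·ΣR(inner→interface) = 23 − 681×0.01698

T ≈ 11.4 °C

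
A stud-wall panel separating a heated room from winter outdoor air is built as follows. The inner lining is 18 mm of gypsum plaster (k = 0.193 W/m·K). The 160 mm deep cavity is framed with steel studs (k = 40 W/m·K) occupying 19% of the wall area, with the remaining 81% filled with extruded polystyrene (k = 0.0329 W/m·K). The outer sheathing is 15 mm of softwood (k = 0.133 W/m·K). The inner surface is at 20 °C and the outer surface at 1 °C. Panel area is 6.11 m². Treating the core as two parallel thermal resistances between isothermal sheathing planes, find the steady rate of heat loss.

Q ≈ 511 W

Sheathing layers in series; stud and cavity paths in parallel between them.
R_inner = 0.018/(0.193×6.11) = 0.01526 K/W
R_stud  = 0.16/(40×0.19×6.11) = 0.003446 K/W
R_cav   = 0.16/(0.0329×0.81×6.11) = 0.9826 K/W
1/R_core = 1/R_stud + 1/R_cav → R_core = 0.003434 K/W
R_outer = 0.015/(0.133×6.11) = 0.01846 K/W
R_total = 0.03716 K/W
Q = ΔT/R_total = 19/0.03716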